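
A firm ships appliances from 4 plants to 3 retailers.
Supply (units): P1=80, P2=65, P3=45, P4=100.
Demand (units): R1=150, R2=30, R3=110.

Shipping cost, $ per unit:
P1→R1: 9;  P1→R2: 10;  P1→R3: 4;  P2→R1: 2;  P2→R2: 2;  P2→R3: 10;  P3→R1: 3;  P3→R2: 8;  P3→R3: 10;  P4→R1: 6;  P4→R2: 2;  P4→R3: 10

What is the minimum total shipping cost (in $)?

A cheapest plan:
  P1->R3: 80 units
  P2->R1: 65 units
  P3->R1: 45 units
  P4->R1: 40 units
  P4->R2: 30 units
  P4->R3: 30 units
Total cost = $1185.
(Supply check: P1 ships 80; P2 ships 65; P3 ships 45; P4 ships 100.)

1185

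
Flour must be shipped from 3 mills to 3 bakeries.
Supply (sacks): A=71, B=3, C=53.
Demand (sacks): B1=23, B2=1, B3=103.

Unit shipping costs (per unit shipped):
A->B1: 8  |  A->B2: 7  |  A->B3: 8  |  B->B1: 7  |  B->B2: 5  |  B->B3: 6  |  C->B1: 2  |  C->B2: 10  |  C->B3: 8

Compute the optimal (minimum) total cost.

871

An optimal shipping plan:
  A→B3: 71 × 8 = 568
  B→B2: 1 × 5 = 5
  B→B3: 2 × 6 = 12
  C→B1: 23 × 2 = 46
  C→B3: 30 × 8 = 240
Total = 568 + 5 + 12 + 46 + 240 = 871.
(Supply check: A ships 71; B ships 3; C ships 53.)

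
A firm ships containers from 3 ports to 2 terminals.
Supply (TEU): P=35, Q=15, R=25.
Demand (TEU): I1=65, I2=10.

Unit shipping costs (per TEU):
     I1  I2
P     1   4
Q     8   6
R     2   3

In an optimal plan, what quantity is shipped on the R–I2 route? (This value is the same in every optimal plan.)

0

Optimal shipments:
  P–I1: 35 × 1 = 35
  Q–I1: 5 × 8 = 40
  Q–I2: 10 × 6 = 60
  R–I1: 25 × 2 = 50
Total cost = 185.
The route R→I2 is not used.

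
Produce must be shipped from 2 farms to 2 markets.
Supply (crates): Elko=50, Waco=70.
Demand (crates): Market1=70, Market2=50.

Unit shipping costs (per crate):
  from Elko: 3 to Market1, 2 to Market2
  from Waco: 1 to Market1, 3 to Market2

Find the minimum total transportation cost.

170

A cheapest plan:
  Elko->Market2: 50 × 2 = 100
  Waco->Market1: 70 × 1 = 70
Total = 100 + 70 = 170.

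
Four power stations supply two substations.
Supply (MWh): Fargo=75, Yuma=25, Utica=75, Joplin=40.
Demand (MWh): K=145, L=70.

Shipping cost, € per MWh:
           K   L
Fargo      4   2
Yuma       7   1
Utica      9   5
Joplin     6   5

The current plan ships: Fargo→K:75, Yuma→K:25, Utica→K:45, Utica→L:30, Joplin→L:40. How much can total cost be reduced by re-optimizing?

Current plan cost = 75·4 + 25·7 + 45·9 + 30·5 + 40·5 = €1230.
Optimal plan:
  Fargo→K: 75 × €4 = €300
  Yuma→L: 25 × €1 = €25
  Utica→K: 30 × €9 = €270
  Utica→L: 45 × €5 = €225
  Joplin→K: 40 × €6 = €240
Optimal cost = €1060.
Saving = 1230 − 1060 = €170.

170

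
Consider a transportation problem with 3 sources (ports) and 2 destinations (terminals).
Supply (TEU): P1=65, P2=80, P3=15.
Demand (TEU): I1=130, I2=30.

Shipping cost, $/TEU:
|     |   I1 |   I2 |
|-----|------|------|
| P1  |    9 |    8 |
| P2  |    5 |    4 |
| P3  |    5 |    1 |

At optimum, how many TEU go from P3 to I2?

15

Optimal shipments:
  P1→I1: 50 × $9 = $450
  P1→I2: 15 × $8 = $120
  P2→I1: 80 × $5 = $400
  P3→I2: 15 × $1 = $15
Total cost = $985.
So P3→I2 carries 15 TEU.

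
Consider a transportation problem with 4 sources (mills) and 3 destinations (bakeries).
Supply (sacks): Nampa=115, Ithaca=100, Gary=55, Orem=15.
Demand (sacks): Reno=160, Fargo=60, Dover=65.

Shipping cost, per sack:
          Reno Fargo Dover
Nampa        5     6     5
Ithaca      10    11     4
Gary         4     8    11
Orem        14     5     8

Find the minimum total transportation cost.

One minimum-cost allocation:
  Nampa–Reno: 70 × 5 = 350
  Nampa–Fargo: 45 × 6 = 270
  Ithaca–Reno: 35 × 10 = 350
  Ithaca–Dover: 65 × 4 = 260
  Gary–Reno: 55 × 4 = 220
  Orem–Fargo: 15 × 5 = 75
Total = 350 + 270 + 350 + 260 + 220 + 75 = 1525.

1525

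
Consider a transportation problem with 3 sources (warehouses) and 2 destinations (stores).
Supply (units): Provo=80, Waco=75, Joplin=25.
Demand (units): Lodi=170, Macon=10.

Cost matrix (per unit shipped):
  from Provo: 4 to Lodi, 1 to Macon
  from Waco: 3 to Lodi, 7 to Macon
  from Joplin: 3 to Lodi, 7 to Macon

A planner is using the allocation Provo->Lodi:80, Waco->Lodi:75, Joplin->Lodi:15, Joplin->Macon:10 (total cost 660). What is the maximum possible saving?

70

Current plan cost = 80·4 + 75·3 + 15·3 + 10·7 = 660.
Optimal plan:
  Provo–Lodi: 70 × 4 = 280
  Provo–Macon: 10 × 1 = 10
  Waco–Lodi: 75 × 3 = 225
  Joplin–Lodi: 25 × 3 = 75
Optimal cost = 590.
Saving = 660 − 590 = 70.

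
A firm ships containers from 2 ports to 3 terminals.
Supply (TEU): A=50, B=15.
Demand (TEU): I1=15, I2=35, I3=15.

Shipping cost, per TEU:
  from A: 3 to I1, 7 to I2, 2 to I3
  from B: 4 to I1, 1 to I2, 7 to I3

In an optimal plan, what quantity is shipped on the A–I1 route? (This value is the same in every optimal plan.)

The minimum-cost plan:
  A to I1: 15 × 3 = 45
  A to I2: 20 × 7 = 140
  A to I3: 15 × 2 = 30
  B to I2: 15 × 1 = 15
Total cost = 230.
So A→I1 carries 15 TEU.

15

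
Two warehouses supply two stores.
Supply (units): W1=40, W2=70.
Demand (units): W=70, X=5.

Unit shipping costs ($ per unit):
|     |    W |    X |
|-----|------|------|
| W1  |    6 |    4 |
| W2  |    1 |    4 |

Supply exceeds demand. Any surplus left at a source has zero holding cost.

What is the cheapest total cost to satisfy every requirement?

An optimal shipping plan:
  W1→X: 5 × $4 = $20
  W2→W: 70 × $1 = $70
Total = 20 + 70 = $90.

90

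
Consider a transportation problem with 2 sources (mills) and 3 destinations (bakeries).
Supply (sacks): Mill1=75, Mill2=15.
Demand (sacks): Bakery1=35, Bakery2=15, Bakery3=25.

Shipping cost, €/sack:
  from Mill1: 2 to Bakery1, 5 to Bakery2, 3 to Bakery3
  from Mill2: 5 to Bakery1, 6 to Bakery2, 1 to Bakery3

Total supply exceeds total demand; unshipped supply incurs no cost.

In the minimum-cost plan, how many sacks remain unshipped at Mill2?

0

An optimal plan:
  Mill1→Bakery1: 35 sacks
  Mill1→Bakery2: 15 sacks
  Mill1→Bakery3: 10 sacks
  Mill2→Bakery3: 15 sacks
Total cost = €190.
Mill2 ships 15 of its 15, leaving 0.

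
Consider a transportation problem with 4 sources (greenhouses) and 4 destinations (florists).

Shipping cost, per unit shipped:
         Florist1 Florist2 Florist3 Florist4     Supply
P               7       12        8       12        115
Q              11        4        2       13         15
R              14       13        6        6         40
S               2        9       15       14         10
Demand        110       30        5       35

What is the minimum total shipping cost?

1200

Optimal allocation:
  P→Florist1: 100 × 7 = 700
  P→Florist2: 15 × 12 = 180
  Q→Florist2: 15 × 4 = 60
  R→Florist3: 5 × 6 = 30
  R→Florist4: 35 × 6 = 210
  S→Florist1: 10 × 2 = 20
Total = 700 + 180 + 60 + 30 + 210 + 20 = 1200.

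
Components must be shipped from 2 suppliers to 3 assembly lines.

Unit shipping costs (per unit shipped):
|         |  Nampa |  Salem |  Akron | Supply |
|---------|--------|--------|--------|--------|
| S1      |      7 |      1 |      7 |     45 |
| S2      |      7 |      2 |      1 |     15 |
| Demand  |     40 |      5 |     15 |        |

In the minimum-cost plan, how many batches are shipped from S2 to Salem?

The minimum-cost plan:
  S1 to Nampa: 40 × 7 = 280
  S1 to Salem: 5 × 1 = 5
  S2 to Akron: 15 × 1 = 15
Total cost = 300.
The route S2→Salem is not used.

0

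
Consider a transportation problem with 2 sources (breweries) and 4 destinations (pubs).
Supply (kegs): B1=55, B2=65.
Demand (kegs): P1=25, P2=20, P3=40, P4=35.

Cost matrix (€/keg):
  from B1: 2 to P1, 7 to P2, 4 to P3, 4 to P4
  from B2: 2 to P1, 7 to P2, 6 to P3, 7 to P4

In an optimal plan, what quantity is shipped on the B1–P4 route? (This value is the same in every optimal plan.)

The minimum-cost plan:
  B1->P3: 20 × €4 = €80
  B1->P4: 35 × €4 = €140
  B2->P1: 25 × €2 = €50
  B2->P2: 20 × €7 = €140
  B2->P3: 20 × €6 = €120
Total cost = €530.
So B1→P4 carries 35 kegs.

35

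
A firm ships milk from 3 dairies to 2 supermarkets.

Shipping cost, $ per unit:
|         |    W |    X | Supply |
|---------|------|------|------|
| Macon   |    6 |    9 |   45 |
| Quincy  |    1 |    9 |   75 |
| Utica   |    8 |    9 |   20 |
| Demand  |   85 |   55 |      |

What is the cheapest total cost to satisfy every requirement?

Optimal allocation:
  Macon–W: 10 × $6 = $60
  Macon–X: 35 × $9 = $315
  Quincy–W: 75 × $1 = $75
  Utica–X: 20 × $9 = $180
Total = 60 + 315 + 75 + 180 = $630.

630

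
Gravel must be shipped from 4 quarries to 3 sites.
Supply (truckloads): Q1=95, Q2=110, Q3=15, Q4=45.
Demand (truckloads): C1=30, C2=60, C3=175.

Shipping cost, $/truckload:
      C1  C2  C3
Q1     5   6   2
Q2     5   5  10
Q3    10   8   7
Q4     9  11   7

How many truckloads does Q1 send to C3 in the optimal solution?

Solving gives:
  Q1 to C3: 95 × $2 = $190
  Q2 to C1: 30 × $5 = $150
  Q2 to C2: 60 × $5 = $300
  Q2 to C3: 20 × $10 = $200
  Q3 to C3: 15 × $7 = $105
  Q4 to C3: 45 × $7 = $315
Total cost = $1260.
So Q1→C3 carries 95 truckloads.

95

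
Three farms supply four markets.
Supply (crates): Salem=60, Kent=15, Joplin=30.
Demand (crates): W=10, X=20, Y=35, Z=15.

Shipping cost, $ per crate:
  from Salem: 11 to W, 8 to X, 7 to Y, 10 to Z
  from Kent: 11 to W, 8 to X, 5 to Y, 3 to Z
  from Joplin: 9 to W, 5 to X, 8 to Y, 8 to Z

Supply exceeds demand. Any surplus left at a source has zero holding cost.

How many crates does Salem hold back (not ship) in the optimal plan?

An optimal plan:
  Salem to Y: 35 × $7 = $245
  Kent to Z: 15 × $3 = $45
  Joplin to W: 10 × $9 = $90
  Joplin to X: 20 × $5 = $100
Total cost = $480.
Salem ships 35 of its 60, leaving 25.

25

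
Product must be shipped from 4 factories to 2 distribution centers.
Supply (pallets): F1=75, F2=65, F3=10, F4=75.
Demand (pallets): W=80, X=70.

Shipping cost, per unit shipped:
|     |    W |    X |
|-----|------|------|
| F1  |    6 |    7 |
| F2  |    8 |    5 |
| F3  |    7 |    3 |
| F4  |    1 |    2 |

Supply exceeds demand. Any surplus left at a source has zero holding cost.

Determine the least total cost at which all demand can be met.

Optimal allocation:
  F1→W: 5 × 6 = 30
  F2→X: 60 × 5 = 300
  F3→X: 10 × 3 = 30
  F4→W: 75 × 1 = 75
Total = 30 + 300 + 30 + 75 = 435.

435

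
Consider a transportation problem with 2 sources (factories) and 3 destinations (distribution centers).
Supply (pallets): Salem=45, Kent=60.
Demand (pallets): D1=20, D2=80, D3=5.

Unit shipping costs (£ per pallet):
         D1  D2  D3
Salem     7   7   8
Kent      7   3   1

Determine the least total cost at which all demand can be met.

485

An optimal shipping plan:
  Salem→D1: 20 × £7 = £140
  Salem→D2: 25 × £7 = £175
  Kent→D2: 55 × £3 = £165
  Kent→D3: 5 × £1 = £5
Total = 140 + 175 + 165 + 5 = £485.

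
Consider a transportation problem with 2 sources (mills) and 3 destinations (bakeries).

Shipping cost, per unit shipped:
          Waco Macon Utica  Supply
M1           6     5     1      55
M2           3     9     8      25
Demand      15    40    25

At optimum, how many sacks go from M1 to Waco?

0

Optimal shipments:
  M1 to Macon: 30 × 5 = 150
  M1 to Utica: 25 × 1 = 25
  M2 to Waco: 15 × 3 = 45
  M2 to Macon: 10 × 9 = 90
Total cost = 310.
The route M1→Waco is not used.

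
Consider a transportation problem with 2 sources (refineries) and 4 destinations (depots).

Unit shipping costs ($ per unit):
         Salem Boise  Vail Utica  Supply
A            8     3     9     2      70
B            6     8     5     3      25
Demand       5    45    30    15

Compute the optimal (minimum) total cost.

A cheapest plan:
  A–Salem: 5 × $8 = $40
  A–Boise: 45 × $3 = $135
  A–Vail: 5 × $9 = $45
  A–Utica: 15 × $2 = $30
  B–Vail: 25 × $5 = $125
Total = 40 + 135 + 45 + 30 + 125 = $375.

375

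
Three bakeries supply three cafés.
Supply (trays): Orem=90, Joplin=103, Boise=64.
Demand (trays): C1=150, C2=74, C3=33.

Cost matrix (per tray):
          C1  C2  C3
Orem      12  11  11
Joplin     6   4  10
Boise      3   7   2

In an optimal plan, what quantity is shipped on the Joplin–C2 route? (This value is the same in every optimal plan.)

The minimum-cost plan:
  Orem→C1: 57 × 12 = 684
  Orem→C3: 33 × 11 = 363
  Joplin→C1: 29 × 6 = 174
  Joplin→C2: 74 × 4 = 296
  Boise→C1: 64 × 3 = 192
Total cost = 1709.
So Joplin→C2 carries 74 trays.

74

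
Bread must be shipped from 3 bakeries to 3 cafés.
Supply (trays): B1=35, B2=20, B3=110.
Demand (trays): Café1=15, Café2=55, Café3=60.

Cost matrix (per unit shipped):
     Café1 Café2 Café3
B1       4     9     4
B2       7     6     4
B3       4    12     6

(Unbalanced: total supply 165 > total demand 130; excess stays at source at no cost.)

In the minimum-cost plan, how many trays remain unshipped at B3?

35

An optimal plan:
  B1–Café2: 35 trays
  B2–Café2: 20 trays
  B3–Café1: 15 trays
  B3–Café3: 60 trays
Total cost = 855.
B3 ships 75 of its 110, leaving 35.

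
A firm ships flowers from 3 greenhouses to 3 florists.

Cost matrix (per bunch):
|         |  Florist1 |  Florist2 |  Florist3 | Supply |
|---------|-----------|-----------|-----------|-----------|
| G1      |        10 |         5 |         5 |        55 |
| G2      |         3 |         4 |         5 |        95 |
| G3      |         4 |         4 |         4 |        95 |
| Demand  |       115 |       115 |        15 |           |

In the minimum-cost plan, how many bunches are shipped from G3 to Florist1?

20

Solving gives:
  G1–Florist2: 40 × 5 = 200
  G1–Florist3: 15 × 5 = 75
  G2–Florist1: 95 × 3 = 285
  G3–Florist1: 20 × 4 = 80
  G3–Florist2: 75 × 4 = 300
Total cost = 940.
So G3→Florist1 carries 20 bunches.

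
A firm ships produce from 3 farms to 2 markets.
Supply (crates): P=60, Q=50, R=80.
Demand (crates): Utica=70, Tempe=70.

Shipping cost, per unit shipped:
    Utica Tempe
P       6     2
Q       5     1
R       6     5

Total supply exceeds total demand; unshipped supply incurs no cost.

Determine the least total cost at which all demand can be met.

An optimal shipping plan:
  P→Tempe: 60 × 2 = 120
  Q→Utica: 40 × 5 = 200
  Q→Tempe: 10 × 1 = 10
  R→Utica: 30 × 6 = 180
Total = 120 + 200 + 10 + 180 = 510.
(Supply check: P ships 60; Q ships 50; R ships 30.)

510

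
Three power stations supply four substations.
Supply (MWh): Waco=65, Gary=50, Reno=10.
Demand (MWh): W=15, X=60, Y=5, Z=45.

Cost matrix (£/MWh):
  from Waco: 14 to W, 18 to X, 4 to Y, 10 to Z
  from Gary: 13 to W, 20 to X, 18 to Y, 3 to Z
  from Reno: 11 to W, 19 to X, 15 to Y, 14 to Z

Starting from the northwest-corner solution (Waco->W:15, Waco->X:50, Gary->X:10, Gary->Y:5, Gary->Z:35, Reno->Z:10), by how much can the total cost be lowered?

Current plan cost = 15·14 + 50·18 + 10·20 + 5·18 + 35·3 + 10·14 = £1645.
Optimal plan:
  Waco->X: 60 MWh
  Waco->Y: 5 MWh
  Gary->W: 5 MWh
  Gary->Z: 45 MWh
  Reno->W: 10 MWh
Optimal cost = £1410.
Saving = 1645 − 1410 = £235.

235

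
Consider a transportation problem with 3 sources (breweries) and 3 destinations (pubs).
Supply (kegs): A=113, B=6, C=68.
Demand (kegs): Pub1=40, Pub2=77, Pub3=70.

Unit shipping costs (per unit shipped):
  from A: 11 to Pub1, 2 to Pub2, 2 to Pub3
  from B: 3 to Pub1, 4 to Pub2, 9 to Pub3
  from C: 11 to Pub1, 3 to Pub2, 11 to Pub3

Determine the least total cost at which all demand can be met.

720

An optimal shipping plan:
  A to Pub2: 43 × 2 = 86
  A to Pub3: 70 × 2 = 140
  B to Pub1: 6 × 3 = 18
  C to Pub1: 34 × 11 = 374
  C to Pub2: 34 × 3 = 102
Total = 86 + 140 + 18 + 374 + 102 = 720.
(Supply check: A ships 113; B ships 6; C ships 68.)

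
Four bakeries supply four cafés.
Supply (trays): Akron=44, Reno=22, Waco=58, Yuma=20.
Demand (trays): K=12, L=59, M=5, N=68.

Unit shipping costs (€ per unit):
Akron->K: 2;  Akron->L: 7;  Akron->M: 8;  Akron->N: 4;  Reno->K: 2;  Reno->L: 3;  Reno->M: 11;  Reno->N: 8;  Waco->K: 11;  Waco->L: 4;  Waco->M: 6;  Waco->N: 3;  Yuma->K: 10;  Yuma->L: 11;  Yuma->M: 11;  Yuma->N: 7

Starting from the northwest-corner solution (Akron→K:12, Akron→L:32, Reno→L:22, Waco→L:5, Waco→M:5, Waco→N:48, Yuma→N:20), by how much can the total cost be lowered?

Current plan cost = 12·2 + 32·7 + 22·3 + 5·4 + 5·6 + 48·3 + 20·7 = €648.
Optimal plan:
  Akron->K: 12 trays
  Akron->N: 32 trays
  Reno->L: 22 trays
  Waco->L: 37 trays
  Waco->M: 5 trays
  Waco->N: 16 trays
  Yuma->N: 20 trays
Optimal cost = €584.
Saving = 648 − 584 = €64.

64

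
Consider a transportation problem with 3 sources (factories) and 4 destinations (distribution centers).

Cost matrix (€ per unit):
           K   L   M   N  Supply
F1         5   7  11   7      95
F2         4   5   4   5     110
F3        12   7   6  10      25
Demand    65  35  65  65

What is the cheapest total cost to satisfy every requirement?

Optimal allocation:
  F1→K: 65 × €5 = €325
  F1→L: 30 × €7 = €210
  F2→L: 5 × €5 = €25
  F2→M: 40 × €4 = €160
  F2→N: 65 × €5 = €325
  F3→M: 25 × €6 = €150
Total = 325 + 210 + 25 + 160 + 325 + 150 = €1195.

1195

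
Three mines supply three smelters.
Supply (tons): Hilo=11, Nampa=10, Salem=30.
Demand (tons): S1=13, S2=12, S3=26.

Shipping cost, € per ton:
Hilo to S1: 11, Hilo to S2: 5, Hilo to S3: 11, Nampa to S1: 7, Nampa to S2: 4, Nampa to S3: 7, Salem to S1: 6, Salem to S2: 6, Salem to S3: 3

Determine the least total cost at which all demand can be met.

224

Optimal allocation:
  Hilo to S2: 11 × €5 = €55
  Nampa to S1: 9 × €7 = €63
  Nampa to S2: 1 × €4 = €4
  Salem to S1: 4 × €6 = €24
  Salem to S3: 26 × €3 = €78
Total = 55 + 63 + 4 + 24 + 78 = €224.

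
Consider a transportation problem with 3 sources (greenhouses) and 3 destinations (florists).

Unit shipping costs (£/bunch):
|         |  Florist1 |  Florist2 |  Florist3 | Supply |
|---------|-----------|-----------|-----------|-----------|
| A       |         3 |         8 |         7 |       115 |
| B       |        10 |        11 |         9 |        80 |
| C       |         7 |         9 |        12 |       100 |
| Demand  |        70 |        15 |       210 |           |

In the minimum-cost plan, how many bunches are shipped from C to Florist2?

The minimum-cost plan:
  A->Florist3: 115 × £7 = £805
  B->Florist3: 80 × £9 = £720
  C->Florist1: 70 × £7 = £490
  C->Florist2: 15 × £9 = £135
  C->Florist3: 15 × £12 = £180
Total cost = £2330.
So C→Florist2 carries 15 bunches.

15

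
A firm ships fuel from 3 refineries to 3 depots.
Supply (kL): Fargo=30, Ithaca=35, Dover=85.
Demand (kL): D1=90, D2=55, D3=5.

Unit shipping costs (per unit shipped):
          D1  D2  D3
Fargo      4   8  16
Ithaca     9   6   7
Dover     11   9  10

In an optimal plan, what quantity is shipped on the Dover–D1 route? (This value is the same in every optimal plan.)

60

Optimal shipments:
  Fargo–D1: 30 × 4 = 120
  Ithaca–D2: 30 × 6 = 180
  Ithaca–D3: 5 × 7 = 35
  Dover–D1: 60 × 11 = 660
  Dover–D2: 25 × 9 = 225
Total cost = 1220.
So Dover→D1 carries 60 kL.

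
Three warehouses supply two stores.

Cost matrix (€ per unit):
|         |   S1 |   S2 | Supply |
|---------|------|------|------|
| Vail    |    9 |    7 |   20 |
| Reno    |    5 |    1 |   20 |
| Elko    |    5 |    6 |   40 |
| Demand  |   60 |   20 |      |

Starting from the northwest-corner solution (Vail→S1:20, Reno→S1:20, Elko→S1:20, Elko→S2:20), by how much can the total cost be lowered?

Current plan cost = 20·9 + 20·5 + 20·5 + 20·6 = €500.
Optimal plan:
  Vail->S1: 20 × €9 = €180
  Reno->S2: 20 × €1 = €20
  Elko->S1: 40 × €5 = €200
Optimal cost = €400.
Saving = 500 − 400 = €100.

100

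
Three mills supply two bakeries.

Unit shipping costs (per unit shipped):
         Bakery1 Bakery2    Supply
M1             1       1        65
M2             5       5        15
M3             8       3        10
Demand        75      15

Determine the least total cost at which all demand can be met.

One minimum-cost allocation:
  M1→Bakery1: 60 × 1 = 60
  M1→Bakery2: 5 × 1 = 5
  M2→Bakery1: 15 × 5 = 75
  M3→Bakery2: 10 × 3 = 30
Total = 60 + 5 + 75 + 30 = 170.
(Supply check: M1 ships 65; M2 ships 15; M3 ships 10.)

170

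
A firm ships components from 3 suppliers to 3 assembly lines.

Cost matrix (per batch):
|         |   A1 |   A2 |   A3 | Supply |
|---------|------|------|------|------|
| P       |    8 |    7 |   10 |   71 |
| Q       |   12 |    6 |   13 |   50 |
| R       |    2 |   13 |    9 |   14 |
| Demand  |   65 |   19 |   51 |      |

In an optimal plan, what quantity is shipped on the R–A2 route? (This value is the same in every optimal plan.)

Optimal shipments:
  P→A1: 51 × 8 = 408
  P→A3: 20 × 10 = 200
  Q→A2: 19 × 6 = 114
  Q→A3: 31 × 13 = 403
  R→A1: 14 × 2 = 28
Total cost = 1153.
The route R→A2 is not used.

0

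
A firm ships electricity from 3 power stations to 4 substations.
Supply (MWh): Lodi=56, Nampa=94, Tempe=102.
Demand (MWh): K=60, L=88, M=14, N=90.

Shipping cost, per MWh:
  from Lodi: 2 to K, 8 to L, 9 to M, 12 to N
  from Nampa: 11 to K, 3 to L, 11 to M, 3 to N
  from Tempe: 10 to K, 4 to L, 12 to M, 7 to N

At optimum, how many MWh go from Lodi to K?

56

The minimum-cost plan:
  Lodi to K: 56 × 2 = 112
  Nampa to L: 4 × 3 = 12
  Nampa to N: 90 × 3 = 270
  Tempe to K: 4 × 10 = 40
  Tempe to L: 84 × 4 = 336
  Tempe to M: 14 × 12 = 168
Total cost = 938.
So Lodi→K carries 56 MWh.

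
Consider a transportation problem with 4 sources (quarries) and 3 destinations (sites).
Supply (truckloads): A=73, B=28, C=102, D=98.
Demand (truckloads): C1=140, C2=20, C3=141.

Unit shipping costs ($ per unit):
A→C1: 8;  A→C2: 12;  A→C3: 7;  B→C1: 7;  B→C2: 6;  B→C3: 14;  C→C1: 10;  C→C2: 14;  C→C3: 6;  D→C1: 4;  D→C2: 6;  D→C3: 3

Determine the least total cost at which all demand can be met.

A cheapest plan:
  A to C1: 34 truckloads
  A to C3: 39 truckloads
  B to C1: 8 truckloads
  B to C2: 20 truckloads
  C to C3: 102 truckloads
  D to C1: 98 truckloads
Total cost = $1725.

1725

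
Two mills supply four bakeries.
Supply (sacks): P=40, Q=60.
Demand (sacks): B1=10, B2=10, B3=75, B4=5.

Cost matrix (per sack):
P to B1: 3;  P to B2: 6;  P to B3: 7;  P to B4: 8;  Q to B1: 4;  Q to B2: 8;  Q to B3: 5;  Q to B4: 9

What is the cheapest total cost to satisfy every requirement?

Optimal allocation:
  P to B1: 10 sacks
  P to B2: 10 sacks
  P to B3: 15 sacks
  P to B4: 5 sacks
  Q to B3: 60 sacks
Total cost = 535.
(Supply check: P ships 40; Q ships 60.)

535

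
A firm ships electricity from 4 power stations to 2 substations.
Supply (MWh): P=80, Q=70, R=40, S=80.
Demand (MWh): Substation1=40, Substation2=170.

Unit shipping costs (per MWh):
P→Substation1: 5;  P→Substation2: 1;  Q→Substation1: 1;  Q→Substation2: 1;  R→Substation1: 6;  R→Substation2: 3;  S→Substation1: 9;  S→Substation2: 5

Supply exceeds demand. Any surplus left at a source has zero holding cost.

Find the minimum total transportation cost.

370

One minimum-cost allocation:
  P to Substation2: 80 × 1 = 80
  Q to Substation1: 40 × 1 = 40
  Q to Substation2: 30 × 1 = 30
  R to Substation2: 40 × 3 = 120
  S to Substation2: 20 × 5 = 100
Total = 80 + 40 + 30 + 120 + 100 = 370.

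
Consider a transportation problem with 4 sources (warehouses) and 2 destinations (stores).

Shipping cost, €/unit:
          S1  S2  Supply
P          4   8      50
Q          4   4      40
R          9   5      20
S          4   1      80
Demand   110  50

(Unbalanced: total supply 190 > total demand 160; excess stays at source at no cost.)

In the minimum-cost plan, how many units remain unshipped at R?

Minimum-cost shipments:
  P→S1: 40 × €4 = €160
  Q→S1: 40 × €4 = €160
  S→S1: 30 × €4 = €120
  S→S2: 50 × €1 = €50
Total cost = €490.
R ships 0 of its 20, leaving 20.

20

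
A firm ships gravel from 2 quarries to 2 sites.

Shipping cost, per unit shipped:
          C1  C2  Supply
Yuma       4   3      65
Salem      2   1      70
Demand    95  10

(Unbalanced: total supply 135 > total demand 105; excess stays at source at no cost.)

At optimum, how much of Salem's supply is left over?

0

An optimal plan:
  Yuma->C1: 25 × 4 = 100
  Yuma->C2: 10 × 3 = 30
  Salem->C1: 70 × 2 = 140
Total cost = 270.
Salem ships 70 of its 70, leaving 0.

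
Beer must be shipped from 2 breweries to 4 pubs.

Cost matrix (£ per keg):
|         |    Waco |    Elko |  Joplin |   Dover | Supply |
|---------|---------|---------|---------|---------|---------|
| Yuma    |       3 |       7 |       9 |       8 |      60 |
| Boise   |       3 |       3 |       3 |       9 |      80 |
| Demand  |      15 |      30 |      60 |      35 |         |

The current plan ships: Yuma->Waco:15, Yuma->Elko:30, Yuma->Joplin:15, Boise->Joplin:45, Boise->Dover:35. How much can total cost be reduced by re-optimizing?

205

Current plan cost = 15·3 + 30·7 + 15·9 + 45·3 + 35·9 = £840.
Optimal plan:
  Yuma to Waco: 15 kegs
  Yuma to Elko: 10 kegs
  Yuma to Dover: 35 kegs
  Boise to Elko: 20 kegs
  Boise to Joplin: 60 kegs
Optimal cost = £635.
Saving = 840 − 635 = £205.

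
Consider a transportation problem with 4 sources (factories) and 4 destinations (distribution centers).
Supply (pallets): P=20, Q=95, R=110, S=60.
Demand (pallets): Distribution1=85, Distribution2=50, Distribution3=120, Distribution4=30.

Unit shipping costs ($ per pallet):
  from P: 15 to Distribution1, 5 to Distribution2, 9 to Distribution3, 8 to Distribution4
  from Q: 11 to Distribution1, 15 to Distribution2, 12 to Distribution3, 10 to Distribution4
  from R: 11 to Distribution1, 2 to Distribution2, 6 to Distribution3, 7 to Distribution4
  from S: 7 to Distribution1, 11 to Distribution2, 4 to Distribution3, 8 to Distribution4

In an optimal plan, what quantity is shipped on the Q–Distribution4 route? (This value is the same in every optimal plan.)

Optimal shipments:
  P->Distribution4: 20 × $8 = $160
  Q->Distribution1: 85 × $11 = $935
  Q->Distribution4: 10 × $10 = $100
  R->Distribution2: 50 × $2 = $100
  R->Distribution3: 60 × $6 = $360
  S->Distribution3: 60 × $4 = $240
Total cost = $1895.
So Q→Distribution4 carries 10 pallets.

10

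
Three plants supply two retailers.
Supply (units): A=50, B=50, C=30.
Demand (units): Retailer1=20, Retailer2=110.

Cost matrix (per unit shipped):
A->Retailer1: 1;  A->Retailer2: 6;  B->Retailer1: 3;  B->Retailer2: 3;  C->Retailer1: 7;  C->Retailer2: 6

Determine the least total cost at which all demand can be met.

530

An optimal shipping plan:
  A→Retailer1: 20 × 1 = 20
  A→Retailer2: 30 × 6 = 180
  B→Retailer2: 50 × 3 = 150
  C→Retailer2: 30 × 6 = 180
Total = 20 + 180 + 150 + 180 = 530.
(Supply check: A ships 50; B ships 50; C ships 30.)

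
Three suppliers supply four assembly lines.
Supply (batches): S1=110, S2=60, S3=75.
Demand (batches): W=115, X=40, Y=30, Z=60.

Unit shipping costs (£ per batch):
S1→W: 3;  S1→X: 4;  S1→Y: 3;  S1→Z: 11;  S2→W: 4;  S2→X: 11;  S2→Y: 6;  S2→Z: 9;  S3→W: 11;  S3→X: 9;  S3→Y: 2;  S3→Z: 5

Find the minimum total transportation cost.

Optimal allocation:
  S1 to W: 55 × £3 = £165
  S1 to X: 40 × £4 = £160
  S1 to Y: 15 × £3 = £45
  S2 to W: 60 × £4 = £240
  S3 to Y: 15 × £2 = £30
  S3 to Z: 60 × £5 = £300
Total = 165 + 160 + 45 + 240 + 30 + 300 = £940.
(Supply check: S1 ships 110; S2 ships 60; S3 ships 75.)

940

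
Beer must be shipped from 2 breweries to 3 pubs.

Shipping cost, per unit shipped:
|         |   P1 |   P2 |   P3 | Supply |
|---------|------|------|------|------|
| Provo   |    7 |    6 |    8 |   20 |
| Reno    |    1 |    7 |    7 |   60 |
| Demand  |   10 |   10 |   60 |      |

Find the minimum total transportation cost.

One minimum-cost allocation:
  Provo→P2: 10 kegs
  Provo→P3: 10 kegs
  Reno→P1: 10 kegs
  Reno→P3: 50 kegs
Total cost = 500.

500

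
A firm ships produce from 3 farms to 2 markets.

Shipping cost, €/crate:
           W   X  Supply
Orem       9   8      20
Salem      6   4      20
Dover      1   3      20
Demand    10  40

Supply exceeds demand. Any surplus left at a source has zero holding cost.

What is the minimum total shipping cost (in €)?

200

One minimum-cost allocation:
  Orem->X: 10 × €8 = €80
  Salem->X: 20 × €4 = €80
  Dover->W: 10 × €1 = €10
  Dover->X: 10 × €3 = €30
Total = 80 + 80 + 10 + 30 = €200.
(Supply check: Orem ships 10; Salem ships 20; Dover ships 20.)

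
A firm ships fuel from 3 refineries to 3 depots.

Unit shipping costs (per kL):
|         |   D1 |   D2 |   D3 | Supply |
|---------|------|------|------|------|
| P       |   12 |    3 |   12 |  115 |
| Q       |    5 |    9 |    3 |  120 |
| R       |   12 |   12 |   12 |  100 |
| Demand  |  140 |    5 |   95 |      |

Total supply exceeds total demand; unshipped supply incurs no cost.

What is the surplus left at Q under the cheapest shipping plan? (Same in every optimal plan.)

0

Minimum-cost shipments:
  P->D1: 15 × 12 = 180
  P->D2: 5 × 3 = 15
  Q->D1: 25 × 5 = 125
  Q->D3: 95 × 3 = 285
  R->D1: 100 × 12 = 1200
Total cost = 1805.
Q ships 120 of its 120, leaving 0.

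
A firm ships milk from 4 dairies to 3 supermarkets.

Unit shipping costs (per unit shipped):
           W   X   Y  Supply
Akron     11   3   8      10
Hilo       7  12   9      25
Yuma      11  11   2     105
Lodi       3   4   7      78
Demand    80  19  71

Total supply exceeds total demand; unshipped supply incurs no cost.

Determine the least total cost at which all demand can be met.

492

A cheapest plan:
  Akron–X: 10 × 3 = 30
  Hilo–W: 11 × 7 = 77
  Yuma–Y: 71 × 2 = 142
  Lodi–W: 69 × 3 = 207
  Lodi–X: 9 × 4 = 36
Total = 30 + 77 + 142 + 207 + 36 = 492.
(Supply check: Akron ships 10; Hilo ships 11; Yuma ships 71; Lodi ships 78.)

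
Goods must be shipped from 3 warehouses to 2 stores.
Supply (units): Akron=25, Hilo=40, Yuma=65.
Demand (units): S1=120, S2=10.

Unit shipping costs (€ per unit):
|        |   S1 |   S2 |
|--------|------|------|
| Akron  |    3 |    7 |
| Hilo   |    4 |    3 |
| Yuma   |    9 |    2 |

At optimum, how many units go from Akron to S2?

The minimum-cost plan:
  Akron→S1: 25 × €3 = €75
  Hilo→S1: 40 × €4 = €160
  Yuma→S1: 55 × €9 = €495
  Yuma→S2: 10 × €2 = €20
Total cost = €750.
The route Akron→S2 is not used.

0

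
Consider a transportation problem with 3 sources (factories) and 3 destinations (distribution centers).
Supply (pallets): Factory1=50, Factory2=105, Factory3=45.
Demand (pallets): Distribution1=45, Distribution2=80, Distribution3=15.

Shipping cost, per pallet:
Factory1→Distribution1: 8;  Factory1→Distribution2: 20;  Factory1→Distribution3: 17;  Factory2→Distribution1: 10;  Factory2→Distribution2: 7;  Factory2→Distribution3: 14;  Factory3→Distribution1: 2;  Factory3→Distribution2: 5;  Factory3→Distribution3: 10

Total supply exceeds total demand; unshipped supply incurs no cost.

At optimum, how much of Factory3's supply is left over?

An optimal plan:
  Factory2 to Distribution2: 80 × 7 = 560
  Factory2 to Distribution3: 15 × 14 = 210
  Factory3 to Distribution1: 45 × 2 = 90
Total cost = 860.
Factory3 ships 45 of its 45, leaving 0.

0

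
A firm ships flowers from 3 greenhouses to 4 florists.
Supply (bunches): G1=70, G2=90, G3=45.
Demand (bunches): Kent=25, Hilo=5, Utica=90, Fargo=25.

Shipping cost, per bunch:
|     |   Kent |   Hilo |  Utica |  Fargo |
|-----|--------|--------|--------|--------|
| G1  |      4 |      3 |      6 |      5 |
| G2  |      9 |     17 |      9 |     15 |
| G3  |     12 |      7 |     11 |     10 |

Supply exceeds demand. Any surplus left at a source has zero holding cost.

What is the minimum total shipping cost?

1005

Optimal allocation:
  G1 to Kent: 25 × 4 = 100
  G1 to Hilo: 5 × 3 = 15
  G1 to Utica: 15 × 6 = 90
  G1 to Fargo: 25 × 5 = 125
  G2 to Utica: 75 × 9 = 675
Total = 100 + 15 + 90 + 125 + 675 = 1005.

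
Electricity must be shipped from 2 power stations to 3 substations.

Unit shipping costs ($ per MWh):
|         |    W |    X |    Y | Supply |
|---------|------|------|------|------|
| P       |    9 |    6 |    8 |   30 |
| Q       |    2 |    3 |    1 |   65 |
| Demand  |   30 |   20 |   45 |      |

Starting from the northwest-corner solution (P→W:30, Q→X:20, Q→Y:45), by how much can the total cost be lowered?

80

Current plan cost = 30·9 + 20·3 + 45·1 = $375.
Optimal plan:
  P to X: 20 × $6 = $120
  P to Y: 10 × $8 = $80
  Q to W: 30 × $2 = $60
  Q to Y: 35 × $1 = $35
Optimal cost = $295.
Saving = 375 − 295 = $80.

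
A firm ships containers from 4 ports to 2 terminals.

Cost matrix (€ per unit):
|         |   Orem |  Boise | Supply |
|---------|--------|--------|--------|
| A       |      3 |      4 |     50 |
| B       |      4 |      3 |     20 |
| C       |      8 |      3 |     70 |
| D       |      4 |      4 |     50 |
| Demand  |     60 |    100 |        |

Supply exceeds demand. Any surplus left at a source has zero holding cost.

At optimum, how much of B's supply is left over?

Minimum-cost shipments:
  A–Orem: 50 × €3 = €150
  B–Boise: 20 × €3 = €60
  C–Boise: 70 × €3 = €210
  D–Orem: 10 × €4 = €40
  D–Boise: 10 × €4 = €40
Total cost = €500.
B ships 20 of its 20, leaving 0.

0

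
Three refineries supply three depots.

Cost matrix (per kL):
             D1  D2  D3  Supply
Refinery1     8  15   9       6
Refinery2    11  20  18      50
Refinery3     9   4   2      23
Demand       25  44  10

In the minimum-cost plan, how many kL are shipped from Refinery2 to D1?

Optimal shipments:
  Refinery1→D3: 6 × 9 = 54
  Refinery2→D1: 25 × 11 = 275
  Refinery2→D2: 25 × 20 = 500
  Refinery3→D2: 19 × 4 = 76
  Refinery3→D3: 4 × 2 = 8
Total cost = 913.
So Refinery2→D1 carries 25 kL.

25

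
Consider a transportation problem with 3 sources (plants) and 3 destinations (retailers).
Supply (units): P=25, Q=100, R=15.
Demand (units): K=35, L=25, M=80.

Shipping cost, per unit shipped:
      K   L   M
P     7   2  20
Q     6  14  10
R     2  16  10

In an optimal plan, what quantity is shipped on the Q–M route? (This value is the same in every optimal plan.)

The minimum-cost plan:
  P->L: 25 units
  Q->K: 20 units
  Q->M: 80 units
  R->K: 15 units
Total cost = 1000.
So Q→M carries 80 units.

80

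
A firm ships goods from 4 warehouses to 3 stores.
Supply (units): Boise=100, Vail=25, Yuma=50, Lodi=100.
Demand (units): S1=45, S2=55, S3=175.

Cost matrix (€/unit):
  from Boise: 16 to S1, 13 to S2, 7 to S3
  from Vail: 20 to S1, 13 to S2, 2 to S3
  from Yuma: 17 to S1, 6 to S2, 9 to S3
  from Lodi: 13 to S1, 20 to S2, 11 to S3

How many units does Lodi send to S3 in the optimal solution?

55

Optimal shipments:
  Boise–S2: 5 × €13 = €65
  Boise–S3: 95 × €7 = €665
  Vail–S3: 25 × €2 = €50
  Yuma–S2: 50 × €6 = €300
  Lodi–S1: 45 × €13 = €585
  Lodi–S3: 55 × €11 = €605
Total cost = €2270.
So Lodi→S3 carries 55 units.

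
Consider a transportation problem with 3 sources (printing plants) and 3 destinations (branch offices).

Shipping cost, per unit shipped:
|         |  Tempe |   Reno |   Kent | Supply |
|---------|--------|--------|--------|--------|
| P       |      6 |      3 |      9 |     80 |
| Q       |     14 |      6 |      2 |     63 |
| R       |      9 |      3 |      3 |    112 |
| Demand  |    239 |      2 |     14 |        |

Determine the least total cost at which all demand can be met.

An optimal shipping plan:
  P–Tempe: 80 × 6 = 480
  Q–Tempe: 47 × 14 = 658
  Q–Reno: 2 × 6 = 12
  Q–Kent: 14 × 2 = 28
  R–Tempe: 112 × 9 = 1008
Total = 480 + 658 + 12 + 28 + 1008 = 2186.

2186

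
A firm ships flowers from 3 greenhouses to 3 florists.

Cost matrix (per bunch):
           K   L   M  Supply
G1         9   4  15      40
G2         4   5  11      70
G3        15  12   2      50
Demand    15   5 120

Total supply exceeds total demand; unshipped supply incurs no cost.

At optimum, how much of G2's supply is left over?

0

Minimum-cost shipments:
  G1->L: 5 × 4 = 20
  G1->M: 15 × 15 = 225
  G2->K: 15 × 4 = 60
  G2->M: 55 × 11 = 605
  G3->M: 50 × 2 = 100
Total cost = 1010.
G2 ships 70 of its 70, leaving 0.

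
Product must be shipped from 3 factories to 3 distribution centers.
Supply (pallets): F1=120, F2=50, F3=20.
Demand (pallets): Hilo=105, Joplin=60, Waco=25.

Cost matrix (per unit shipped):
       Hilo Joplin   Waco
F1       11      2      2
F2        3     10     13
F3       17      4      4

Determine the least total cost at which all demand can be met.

965

An optimal shipping plan:
  F1–Hilo: 55 pallets
  F1–Joplin: 40 pallets
  F1–Waco: 25 pallets
  F2–Hilo: 50 pallets
  F3–Joplin: 20 pallets
Total cost = 965.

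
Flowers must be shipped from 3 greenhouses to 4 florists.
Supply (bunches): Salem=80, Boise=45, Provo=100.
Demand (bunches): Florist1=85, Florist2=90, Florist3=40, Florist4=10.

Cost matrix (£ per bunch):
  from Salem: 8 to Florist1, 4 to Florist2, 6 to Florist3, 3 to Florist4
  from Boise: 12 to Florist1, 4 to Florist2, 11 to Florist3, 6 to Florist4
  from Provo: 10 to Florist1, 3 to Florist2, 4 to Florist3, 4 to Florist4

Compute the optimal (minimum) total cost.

1205

An optimal shipping plan:
  Salem->Florist1: 80 × £8 = £640
  Boise->Florist2: 45 × £4 = £180
  Provo->Florist1: 5 × £10 = £50
  Provo->Florist2: 45 × £3 = £135
  Provo->Florist3: 40 × £4 = £160
  Provo->Florist4: 10 × £4 = £40
Total = 640 + 180 + 50 + 135 + 160 + 40 = £1205.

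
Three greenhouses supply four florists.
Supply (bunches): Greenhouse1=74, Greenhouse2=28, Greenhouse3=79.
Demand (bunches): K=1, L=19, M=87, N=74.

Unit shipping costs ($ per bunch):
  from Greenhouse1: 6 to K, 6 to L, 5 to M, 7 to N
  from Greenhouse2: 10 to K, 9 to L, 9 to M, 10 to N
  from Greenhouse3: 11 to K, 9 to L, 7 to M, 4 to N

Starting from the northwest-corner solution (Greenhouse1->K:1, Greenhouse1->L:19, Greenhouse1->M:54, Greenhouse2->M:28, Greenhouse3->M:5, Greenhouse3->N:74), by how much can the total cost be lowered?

19

Current plan cost = 1·6 + 19·6 + 54·5 + 28·9 + 5·7 + 74·4 = $973.
Optimal plan:
  Greenhouse1->M: 74 × $5 = $370
  Greenhouse2->K: 1 × $10 = $10
  Greenhouse2->L: 19 × $9 = $171
  Greenhouse2->M: 8 × $9 = $72
  Greenhouse3->M: 5 × $7 = $35
  Greenhouse3->N: 74 × $4 = $296
Optimal cost = $954.
Saving = 973 − 954 = $19.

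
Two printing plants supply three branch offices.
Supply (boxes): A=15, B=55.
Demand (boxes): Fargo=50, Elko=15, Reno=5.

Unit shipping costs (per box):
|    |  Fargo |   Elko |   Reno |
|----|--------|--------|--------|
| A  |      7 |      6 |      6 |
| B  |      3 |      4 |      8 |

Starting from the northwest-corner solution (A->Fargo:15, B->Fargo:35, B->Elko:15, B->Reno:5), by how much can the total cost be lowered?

50

Current plan cost = 15·7 + 35·3 + 15·4 + 5·8 = 310.
Optimal plan:
  A→Elko: 10 × 6 = 60
  A→Reno: 5 × 6 = 30
  B→Fargo: 50 × 3 = 150
  B→Elko: 5 × 4 = 20
Optimal cost = 260.
Saving = 310 − 260 = 50.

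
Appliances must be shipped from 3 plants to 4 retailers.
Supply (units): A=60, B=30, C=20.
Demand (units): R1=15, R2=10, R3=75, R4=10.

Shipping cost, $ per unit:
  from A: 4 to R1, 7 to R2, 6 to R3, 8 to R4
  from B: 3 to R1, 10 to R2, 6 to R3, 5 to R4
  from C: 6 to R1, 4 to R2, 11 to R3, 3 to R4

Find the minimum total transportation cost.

Optimal allocation:
  A to R3: 60 × $6 = $360
  B to R1: 15 × $3 = $45
  B to R3: 15 × $6 = $90
  C to R2: 10 × $4 = $40
  C to R4: 10 × $3 = $30
Total = 360 + 45 + 90 + 40 + 30 = $565.

565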